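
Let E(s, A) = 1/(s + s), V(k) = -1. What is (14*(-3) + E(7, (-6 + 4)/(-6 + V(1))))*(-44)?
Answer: 12914/7 ≈ 1844.9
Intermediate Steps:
E(s, A) = 1/(2*s)
(14*(-3) + E(7, (-6 + 4)/(-6 + V(1))))*(-44) = (14*(-3) + (½)/7)*(-44) = (-42 + (½)*(⅐))*(-44) = (-42 + 1/14)*(-44) = -587/14*(-44) = 12914/7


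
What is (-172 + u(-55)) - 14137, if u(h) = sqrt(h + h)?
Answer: -14309 + I*sqrt(110) ≈ -14309.0 + 10.488*I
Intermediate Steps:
u(h) = sqrt(2)*sqrt(h) (u(h) = sqrt(2*h) = sqrt(2)*sqrt(h))
(-172 + u(-55)) - 14137 = (-172 + sqrt(2)*sqrt(-55)) - 14137 = (-172 + sqrt(2)*(I*sqrt(55))) - 14137 = (-172 + I*sqrt(110)) - 14137 = -14309 + I*sqrt(110)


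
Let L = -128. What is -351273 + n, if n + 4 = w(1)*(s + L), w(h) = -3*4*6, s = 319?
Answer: -365029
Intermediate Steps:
w(h) = -72 (w(h) = -12*6 = -72)
n = -13756 (n = -4 - 72*(319 - 128) = -4 - 72*191 = -4 - 13752 = -13756)
-351273 + n = -351273 - 13756 = -365029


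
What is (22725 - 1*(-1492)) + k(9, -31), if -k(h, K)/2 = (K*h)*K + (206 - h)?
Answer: 6525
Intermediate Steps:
k(h, K) = -412 + 2*h - 2*h*K² (k(h, K) = -2*((K*h)*K + (206 - h)) = -2*(h*K² + (206 - h)) = -2*(206 - h + h*K²) = -412 + 2*h - 2*h*K²)
(22725 - 1*(-1492)) + k(9, -31) = (22725 - 1*(-1492)) + (-412 + 2*9 - 2*9*(-31)²) = (22725 + 1492) + (-412 + 18 - 2*9*961) = 24217 + (-412 + 18 - 17298) = 24217 - 17692 = 6525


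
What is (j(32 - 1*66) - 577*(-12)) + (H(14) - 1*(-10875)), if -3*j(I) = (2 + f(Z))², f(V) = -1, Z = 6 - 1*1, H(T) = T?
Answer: 53438/3 ≈ 17813.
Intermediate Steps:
Z = 5 (Z = 6 - 1 = 5)
j(I) = -⅓ (j(I) = -(2 - 1)²/3 = -⅓*1² = -⅓*1 = -⅓)
(j(32 - 1*66) - 577*(-12)) + (H(14) - 1*(-10875)) = (-⅓ - 577*(-12)) + (14 - 1*(-10875)) = (-⅓ + 6924) + (14 + 10875) = 20771/3 + 10889 = 53438/3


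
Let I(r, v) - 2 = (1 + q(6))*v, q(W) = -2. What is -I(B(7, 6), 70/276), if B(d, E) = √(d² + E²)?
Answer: -241/138 ≈ -1.7464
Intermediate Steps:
B(d, E) = √(E² + d²)
I(r, v) = 2 - v (I(r, v) = 2 + (1 - 2)*v = 2 - v)
-I(B(7, 6), 70/276) = -(2 - 70/276) = -(2 - 1*35/138) = -(2 - 35/138) = -1*241/138 = -241/138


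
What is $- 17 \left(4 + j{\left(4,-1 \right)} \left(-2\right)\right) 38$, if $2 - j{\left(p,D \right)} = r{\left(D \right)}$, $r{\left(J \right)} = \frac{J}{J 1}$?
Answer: $-1292$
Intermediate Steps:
$r{\left(J \right)} = 1$ ($r{\left(J \right)} = \frac{J}{J} = 1$)
$j{\left(p,D \right)} = 1$ ($j{\left(p,D \right)} = 2 - 1 = 1$)
$- 17 \left(4 + j{\left(4,-1 \right)} \left(-2\right)\right) 38 = - 17 \left(4 + 1 \left(-2\right)\right) 38 = - 17 \left(4 - 2\right) 38 = \left(-17\right) 2 \cdot 38 = \left(-34\right) 38 = -1292$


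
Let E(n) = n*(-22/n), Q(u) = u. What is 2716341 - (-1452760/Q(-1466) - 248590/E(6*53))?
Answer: 21802759068/8063 ≈ 2.7041e+6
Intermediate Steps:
E(n) = -22
2716341 - (-1452760/Q(-1466) - 248590/E(6*53)) = 2716341 - (-1452760/(-1466) - 248590/(-22)) = 2716341 - (-1452760*(-1/1466) - 248590*(-1/22)) = 2716341 - (726380/733 + 124295/11) = 2716341 - 1*99098415/8063 = 2716341 - 99098415/8063 = 21802759068/8063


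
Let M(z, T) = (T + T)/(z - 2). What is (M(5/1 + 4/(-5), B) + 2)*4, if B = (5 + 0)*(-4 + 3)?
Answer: -112/11 ≈ -10.182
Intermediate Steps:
B = -5 (B = 5*(-1) = -5)
M(z, T) = 2*T/(-2 + z) (M(z, T) = (2*T)/(-2 + z) = 2*T/(-2 + z))
(M(5/1 + 4/(-5), B) + 2)*4 = (2*(-5)/(-2 + (5/1 + 4/(-5))) + 2)*4 = (2*(-5)/(-2 + (5*1 + 4*(-1/5))) + 2)*4 = (2*(-5)/(-2 + (5 - 4/5)) + 2)*4 = (2*(-5)/(-2 + 21/5) + 2)*4 = (2*(-5)/(11/5) + 2)*4 = (2*(-5)*(5/11) + 2)*4 = (-50/11 + 2)*4 = -28/11*4 = -112/11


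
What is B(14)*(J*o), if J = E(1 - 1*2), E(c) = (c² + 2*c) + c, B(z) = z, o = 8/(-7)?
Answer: 32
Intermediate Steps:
o = -8/7 (o = 8*(-⅐) = -8/7 ≈ -1.1429)
E(c) = c² + 3*c
J = -2 (J = (1 - 1*2)*(3 + (1 - 1*2)) = (1 - 2)*(3 + (1 - 2)) = -(3 - 1) = -1*2 = -2)
B(14)*(J*o) = 14*(-2*(-8/7)) = 14*(16/7) = 32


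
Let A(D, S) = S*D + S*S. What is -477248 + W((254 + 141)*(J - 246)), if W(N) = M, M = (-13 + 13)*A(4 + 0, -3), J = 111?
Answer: -477248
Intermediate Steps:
A(D, S) = S² + D*S (A(D, S) = D*S + S² = S² + D*S)
M = 0 (M = (-13 + 13)*(-3*((4 + 0) - 3)) = 0*(-3*(4 - 3)) = 0*(-3*1) = 0*(-3) = 0)
W(N) = 0
-477248 + W((254 + 141)*(J - 246)) = -477248 + 0 = -477248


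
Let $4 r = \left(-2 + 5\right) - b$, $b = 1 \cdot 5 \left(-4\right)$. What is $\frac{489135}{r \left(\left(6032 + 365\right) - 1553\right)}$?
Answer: $\frac{489135}{27853} \approx 17.561$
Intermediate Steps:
$b = -20$ ($b = 5 \left(-4\right) = -20$)
$r = \frac{23}{4}$ ($r = \frac{\left(-2 + 5\right) - -20}{4} = \frac{3 + 20}{4} = \frac{1}{4} \cdot 23 = \frac{23}{4} \approx 5.75$)
$\frac{489135}{r \left(\left(6032 + 365\right) - 1553\right)} = \frac{489135}{\frac{23}{4} \left(\left(6032 + 365\right) - 1553\right)} = \frac{489135}{\frac{23}{4} \left(6397 - 1553\right)} = \frac{489135}{\frac{23}{4} \cdot 4844} = \frac{489135}{27853}$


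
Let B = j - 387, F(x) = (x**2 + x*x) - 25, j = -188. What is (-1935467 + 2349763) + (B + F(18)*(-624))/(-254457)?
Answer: 105420906599/254457 ≈ 4.1430e+5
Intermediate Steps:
F(x) = -25 + 2*x**2 (F(x) = (x**2 + x**2) - 25 = 2*x**2 - 25 = -25 + 2*x**2)
B = -575 (B = -188 - 387 = -575)
(-1935467 + 2349763) + (B + F(18)*(-624))/(-254457) = (-1935467 + 2349763) + (-575 + (-25 + 2*18**2)*(-624))/(-254457) = 414296 + (-575 + (-25 + 2*324)*(-624))*(-1/254457) = 414296 + (-575 + (-25 + 648)*(-624))*(-1/254457) = 414296 + (-575 + 623*(-624))*(-1/254457) = 414296 + (-575 - 388752)*(-1/254457) = 414296 - 389327*(-1/254457) = 414296 + 389327/254457 = 105420906599/254457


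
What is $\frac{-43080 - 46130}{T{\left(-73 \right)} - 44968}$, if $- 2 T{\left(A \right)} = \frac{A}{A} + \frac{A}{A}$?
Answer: $\frac{89210}{44969} \approx 1.9838$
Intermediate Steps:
$T{\left(A \right)} = -1$ ($T{\left(A \right)} = - \frac{\frac{A}{A} + \frac{A}{A}}{2} = - \frac{1 + 1}{2} = \left(- \frac{1}{2}\right) 2 = -1$)
$\frac{-43080 - 46130}{T{\left(-73 \right)} - 44968} = \frac{-43080 - 46130}{-1 - 44968} = - \frac{89210}{-44969} = \left(-89210\right) \left(- \frac{1}{44969}\right) = \frac{89210}{44969}$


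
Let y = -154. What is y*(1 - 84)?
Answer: 12782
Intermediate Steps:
y*(1 - 84) = -154*(1 - 84) = -154*(-83) = 12782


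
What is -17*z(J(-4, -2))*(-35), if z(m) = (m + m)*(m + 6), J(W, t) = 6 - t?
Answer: 133280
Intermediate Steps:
z(m) = 2*m*(6 + m) (z(m) = (2*m)*(6 + m) = 2*m*(6 + m))
-17*z(J(-4, -2))*(-35) = -34*(6 - 1*(-2))*(6 + (6 - 1*(-2)))*(-35) = -34*(6 + 2)*(6 + (6 + 2))*(-35) = -34*8*(6 + 8)*(-35) = -34*8*14*(-35) = -17*224*(-35) = -3808*(-35) = 133280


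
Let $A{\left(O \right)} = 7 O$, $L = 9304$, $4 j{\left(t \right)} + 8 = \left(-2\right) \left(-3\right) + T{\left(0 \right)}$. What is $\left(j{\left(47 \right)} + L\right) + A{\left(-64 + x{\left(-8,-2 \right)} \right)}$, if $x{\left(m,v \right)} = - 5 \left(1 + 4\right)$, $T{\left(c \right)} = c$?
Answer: $\frac{17361}{2} \approx 8680.5$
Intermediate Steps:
$x{\left(m,v \right)} = -25$ ($x{\left(m,v \right)} = \left(-5\right) 5 = -25$)
$j{\left(t \right)} = - \frac{1}{2}$ ($j{\left(t \right)} = -2 + \frac{\left(-2\right) \left(-3\right) + 0}{4} = -2 + \frac{6 + 0}{4} = -2 + \frac{1}{4} \cdot 6 = -2 + \frac{3}{2} = - \frac{1}{2}$)
$\left(j{\left(47 \right)} + L\right) + A{\left(-64 + x{\left(-8,-2 \right)} \right)} = \left(- \frac{1}{2} + 9304\right) + 7 \left(-64 - 25\right) = \frac{18607}{2} + 7 \left(-89\right) = \frac{18607}{2} - 623 = \frac{17361}{2}$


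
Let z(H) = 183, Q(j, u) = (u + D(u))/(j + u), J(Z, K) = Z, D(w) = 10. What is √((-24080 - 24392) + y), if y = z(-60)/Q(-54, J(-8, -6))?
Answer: 7*I*√1105 ≈ 232.69*I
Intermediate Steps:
Q(j, u) = (10 + u)/(j + u) (Q(j, u) = (u + 10)/(j + u) = (10 + u)/(j + u))
y = -5673 (y = 183/(((10 - 8)/(-54 - 8))) = 183/((2/(-62))) = 183/((-1/62*2)) = 183/(-1/31) = 183*(-31) = -5673)
√((-24080 - 24392) + y) = √((-24080 - 24392) - 5673) = √(-48472 - 5673) = √(-54145) = 7*I*√1105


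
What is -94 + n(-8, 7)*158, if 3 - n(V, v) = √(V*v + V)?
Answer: 380 - 1264*I ≈ 380.0 - 1264.0*I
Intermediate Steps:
n(V, v) = 3 - √(V + V*v) (n(V, v) = 3 - √(V*v + V) = 3 - √(V + V*v))
-94 + n(-8, 7)*158 = -94 + (3 - √(-8*(1 + 7)))*158 = -94 + (3 - √(-8*8))*158 = -94 + (3 - √(-64))*158 = -94 + (3 - 8*I)*158 = -94 + (474 - 1264*I) = 380 - 1264*I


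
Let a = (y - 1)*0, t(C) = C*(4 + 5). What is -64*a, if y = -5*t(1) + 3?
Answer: 0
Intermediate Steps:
t(C) = 9*C (t(C) = C*9 = 9*C)
y = -42 (y = -45 + 3 = -42)
a = 0 (a = (-42 - 1)*0 = -43*0 = 0)
-64*a = -64*0 = 0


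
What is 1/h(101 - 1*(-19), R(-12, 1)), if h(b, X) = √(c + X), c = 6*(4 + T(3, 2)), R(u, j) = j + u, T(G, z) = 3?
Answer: √31/31 ≈ 0.17961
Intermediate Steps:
c = 42 (c = 6*(4 + 3) = 6*7 = 42)
h(b, X) = √(42 + X)
1/h(101 - 1*(-19), R(-12, 1)) = 1/(√(42 + (1 - 12))) = 1/(√(42 - 11)) = 1/(√31) = √31/31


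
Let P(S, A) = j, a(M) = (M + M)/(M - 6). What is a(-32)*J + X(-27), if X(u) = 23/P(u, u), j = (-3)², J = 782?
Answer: 225653/171 ≈ 1319.6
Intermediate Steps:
a(M) = 2*M/(-6 + M) (a(M) = (2*M)/(-6 + M) = 2*M/(-6 + M))
j = 9
P(S, A) = 9
X(u) = 23/9
a(-32)*J + X(-27) = (2*(-32)/(-6 - 32))*782 + 23/9 = (2*(-32)/(-38))*782 + 23/9 = (2*(-32)*(-1/38))*782 + 23/9 = (32/19)*782 + 23/9 = 25024/19 + 23/9 = 225653/171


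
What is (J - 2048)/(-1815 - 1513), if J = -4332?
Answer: 1595/832 ≈ 1.9171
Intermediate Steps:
(J - 2048)/(-1815 - 1513) = (-4332 - 2048)/(-1815 - 1513) = -6380/(-3328) = -6380*(-1/3328) = 1595/832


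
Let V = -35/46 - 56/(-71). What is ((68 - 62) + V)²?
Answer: 387577969/10666756 ≈ 36.335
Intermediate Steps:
V = 91/3266 (V = -35*1/46 - 56*(-1/71) = -35/46 + 56/71 = 91/3266 ≈ 0.027863)
((68 - 62) + V)² = ((68 - 62) + 91/3266)² = (6 + 91/3266)² = (19687/3266)² = 387577969/10666756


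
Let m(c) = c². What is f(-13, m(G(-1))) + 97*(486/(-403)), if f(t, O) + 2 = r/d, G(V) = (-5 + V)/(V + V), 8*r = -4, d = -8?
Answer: -766765/6448 ≈ -118.92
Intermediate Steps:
r = -½ (r = (⅛)*(-4) = -½ ≈ -0.50000)
G(V) = (-5 + V)/(2*V) (G(V) = (-5 + V)/((2*V)) = (-5 + V)*(1/(2*V)) = (-5 + V)/(2*V))
f(t, O) = -31/16 (f(t, O) = -2 - ½/(-8) = -2 - ½*(-⅛) = -2 + 1/16 = -31/16)
f(-13, m(G(-1))) + 97*(486/(-403)) = -31/16 + 97*(486/(-403)) = -31/16 + 97*(486*(-1/403)) = -31/16 + 97*(-486/403) = -31/16 - 47142/403 = -766765/6448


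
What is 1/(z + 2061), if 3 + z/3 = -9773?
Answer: -1/27267 ≈ -3.6674e-5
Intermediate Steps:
z = -29328 (z = -9 + 3*(-9773) = -9 - 29319 = -29328)
1/(z + 2061) = 1/(-29328 + 2061) = 1/(-27267) = -1/27267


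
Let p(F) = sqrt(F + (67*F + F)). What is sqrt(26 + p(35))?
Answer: sqrt(26 + sqrt(2415)) ≈ 8.6685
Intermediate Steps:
p(F) = sqrt(69)*sqrt(F) (p(F) = sqrt(F + 68*F) = sqrt(69*F) = sqrt(69)*sqrt(F))
sqrt(26 + p(35)) = sqrt(26 + sqrt(69)*sqrt(35)) = sqrt(26 + sqrt(2415))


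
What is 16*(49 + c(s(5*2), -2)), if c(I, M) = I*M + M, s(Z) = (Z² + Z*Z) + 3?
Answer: -5744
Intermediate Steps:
s(Z) = 3 + 2*Z² (s(Z) = (Z² + Z²) + 3 = 2*Z² + 3 = 3 + 2*Z²)
c(I, M) = M + I*M
16*(49 + c(s(5*2), -2)) = 16*(49 - 2*(1 + (3 + 2*(5*2)²))) = 16*(49 - 2*(1 + (3 + 2*10²))) = 16*(49 - 2*(1 + (3 + 2*100))) = 16*(49 - 2*(1 + (3 + 200))) = 16*(49 - 2*(1 + 203)) = 16*(49 - 2*204) = 16*(49 - 408) = 16*(-359) = -5744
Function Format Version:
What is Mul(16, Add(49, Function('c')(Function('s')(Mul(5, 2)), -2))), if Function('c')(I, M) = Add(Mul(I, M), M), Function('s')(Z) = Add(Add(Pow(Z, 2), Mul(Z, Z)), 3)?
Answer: -5744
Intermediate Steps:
Function('s')(Z) = Add(3, Mul(2, Pow(Z, 2))) (Function('s')(Z) = Add(Add(Pow(Z, 2), Pow(Z, 2)), 3) = Add(Mul(2, Pow(Z, 2)), 3) = Add(3, Mul(2, Pow(Z, 2))))
Function('c')(I, M) = Add(M, Mul(I, M))
Mul(16, Add(49, Function('c')(Function('s')(Mul(5, 2)), -2))) = Mul(16, Add(49, Mul(-2, Add(1, Add(3, Mul(2, Pow(Mul(5, 2), 2))))))) = Mul(16, Add(49, Mul(-2, Add(1, Add(3, Mul(2, Pow(10, 2))))))) = Mul(16, Add(49, Mul(-2, Add(1, Add(3, Mul(2, 100)))))) = Mul(16, Add(49, Mul(-2, Add(1, Add(3, 200))))) = Mul(16, Add(49, Mul(-2, Add(1, 203)))) = Mul(16, Add(49, Mul(-2, 204))) = Mul(16, Add(49, -408)) = Mul(16, -359) = -5744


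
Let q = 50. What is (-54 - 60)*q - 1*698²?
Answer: -492904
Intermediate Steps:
(-54 - 60)*q - 1*698² = (-54 - 60)*50 - 1*698² = -114*50 - 1*487204 = -5700 - 487204 = -492904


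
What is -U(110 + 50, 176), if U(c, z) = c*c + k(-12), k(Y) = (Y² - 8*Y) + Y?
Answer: -25828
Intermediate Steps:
k(Y) = Y² - 7*Y
U(c, z) = 228 + c² (U(c, z) = c*c - 12*(-7 - 12) = c² - 12*(-19) = c² + 228 = 228 + c²)
-U(110 + 50, 176) = -(228 + (110 + 50)²) = -(228 + 160²) = -(228 + 25600) = -1*25828 = -25828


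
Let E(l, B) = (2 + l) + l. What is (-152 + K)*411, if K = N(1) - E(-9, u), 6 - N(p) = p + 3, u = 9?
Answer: -55074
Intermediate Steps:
N(p) = 3 - p (N(p) = 6 - (p + 3) = 6 - (3 + p) = 6 + (-3 - p) = 3 - p)
E(l, B) = 2 + 2*l
K = 18 (K = (3 - 1*1) - (2 + 2*(-9)) = (3 - 1) - (2 - 18) = 2 - 1*(-16) = 2 + 16 = 18)
(-152 + K)*411 = (-152 + 18)*411 = -134*411 = -55074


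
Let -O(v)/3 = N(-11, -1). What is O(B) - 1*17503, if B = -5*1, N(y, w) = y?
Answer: -17470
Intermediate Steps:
B = -5
O(v) = 33 (O(v) = -3*(-11) = 33)
O(B) - 1*17503 = 33 - 1*17503 = 33 - 17503 = -17470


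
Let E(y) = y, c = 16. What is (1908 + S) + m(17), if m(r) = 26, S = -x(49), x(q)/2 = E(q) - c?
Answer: 1868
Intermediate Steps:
x(q) = -32 + 2*q (x(q) = 2*(q - 1*16) = 2*(q - 16) = 2*(-16 + q) = -32 + 2*q)
S = -66 (S = -(-32 + 2*49) = -(-32 + 98) = -1*66 = -66)
(1908 + S) + m(17) = (1908 - 66) + 26 = 1842 + 26 = 1868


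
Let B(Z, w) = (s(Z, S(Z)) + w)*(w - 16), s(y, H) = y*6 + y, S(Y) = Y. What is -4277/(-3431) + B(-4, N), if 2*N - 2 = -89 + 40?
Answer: 594365/292 ≈ 2035.5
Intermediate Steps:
s(y, H) = 7*y (s(y, H) = 6*y + y = 7*y)
N = -47/2 (N = 1 + (-89 + 40)/2 = 1 + (½)*(-49) = 1 - 49/2 = -47/2 ≈ -23.500)
B(Z, w) = (-16 + w)*(w + 7*Z) (B(Z, w) = (7*Z + w)*(w - 16) = (w + 7*Z)*(-16 + w) = (-16 + w)*(w + 7*Z))
-4277/(-3431) + B(-4, N) = -4277/(-3431) + ((-47/2)² - 112*(-4) - 16*(-47/2) + 7*(-4)*(-47/2)) = -4277*(-1/3431) + (2209/4 + 448 + 376 + 658) = 91/73 + 8137/4 = 594365/292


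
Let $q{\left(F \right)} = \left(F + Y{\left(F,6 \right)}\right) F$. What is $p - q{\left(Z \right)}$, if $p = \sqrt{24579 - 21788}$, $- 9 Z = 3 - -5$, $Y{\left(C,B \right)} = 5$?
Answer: $\frac{296}{81} + \sqrt{2791} \approx 56.484$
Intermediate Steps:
$Z = - \frac{8}{9}$ ($Z = - \frac{3 - -5}{9} = - \frac{3 + 5}{9} = \left(- \frac{1}{9}\right) 8 = - \frac{8}{9} \approx -0.88889$)
$q{\left(F \right)} = F \left(5 + F\right)$ ($q{\left(F \right)} = \left(F + 5\right) F = \left(5 + F\right) F = F \left(5 + F\right)$)
$p = \sqrt{2791} \approx 52.83$
$p - q{\left(Z \right)} = \sqrt{2791} - - \frac{8 \left(5 - \frac{8}{9}\right)}{9} = \sqrt{2791} - \left(- \frac{8}{9}\right) \frac{37}{9} = \sqrt{2791} - - \frac{296}{81} = \sqrt{2791} + \frac{296}{81} = \frac{296}{81} + \sqrt{2791}$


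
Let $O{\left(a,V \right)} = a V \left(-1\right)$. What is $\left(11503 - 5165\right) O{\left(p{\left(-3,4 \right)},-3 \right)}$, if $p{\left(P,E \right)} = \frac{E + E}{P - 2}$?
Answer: $- \frac{152112}{5} \approx -30422.0$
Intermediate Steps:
$p{\left(P,E \right)} = \frac{2 E}{-2 + P}$
$O{\left(a,V \right)} = - V a$ ($O{\left(a,V \right)} = V a \left(-1\right) = - V a$)
$\left(11503 - 5165\right) O{\left(p{\left(-3,4 \right)},-3 \right)} = \left(11503 - 5165\right) \left(\left(-1\right) \left(-3\right) 2 \cdot 4 \frac{1}{-2 - 3}\right) = \left(11503 - 5165\right) \left(\left(-1\right) \left(-3\right) 2 \cdot 4 \frac{1}{-5}\right) = 6338 \left(\left(-1\right) \left(-3\right) 2 \cdot 4 \left(- \frac{1}{5}\right)\right) = 6338 \left(\left(-1\right) \left(-3\right) \left(- \frac{8}{5}\right)\right) = 6338 \left(- \frac{24}{5}\right) = - \frac{152112}{5}$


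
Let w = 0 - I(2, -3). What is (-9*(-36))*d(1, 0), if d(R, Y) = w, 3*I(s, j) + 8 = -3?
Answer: 1188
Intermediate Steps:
I(s, j) = -11/3 (I(s, j) = -8/3 + (⅓)*(-3) = -8/3 - 1 = -11/3)
w = 11/3 (w = 0 - 1*(-11/3) = 0 + 11/3 = 11/3 ≈ 3.6667)
d(R, Y) = 11/3
(-9*(-36))*d(1, 0) = -9*(-36)*(11/3) = 324*(11/3) = 1188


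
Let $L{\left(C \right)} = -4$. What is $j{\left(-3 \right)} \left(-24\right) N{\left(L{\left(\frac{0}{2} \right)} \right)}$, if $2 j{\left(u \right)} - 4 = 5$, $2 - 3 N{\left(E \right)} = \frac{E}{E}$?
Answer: $-36$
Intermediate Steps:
$N{\left(E \right)} = \frac{1}{3}$ ($N{\left(E \right)} = \frac{2}{3} - \frac{E \frac{1}{E}}{3} = \frac{2}{3} - \frac{1}{3} = \frac{1}{3}$)
$j{\left(u \right)} = \frac{9}{2}$ ($j{\left(u \right)} = 2 + \frac{1}{2} \cdot 5 = 2 + \frac{5}{2} = \frac{9}{2}$)
$j{\left(-3 \right)} \left(-24\right) N{\left(L{\left(\frac{0}{2} \right)} \right)} = \frac{9}{2} \left(-24\right) \frac{1}{3} = \left(-108\right) \frac{1}{3} = -36$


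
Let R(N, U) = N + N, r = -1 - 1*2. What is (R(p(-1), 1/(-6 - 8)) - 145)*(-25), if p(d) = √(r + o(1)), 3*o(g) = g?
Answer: 3625 - 100*I*√6/3 ≈ 3625.0 - 81.65*I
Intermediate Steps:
r = -3 (r = -1 - 2 = -3)
o(g) = g/3
p(d) = 2*I*√6/3 (p(d) = √(-3 + (⅓)*1) = √(-3 + ⅓) = √(-8/3) = 2*I*√6/3)
R(N, U) = 2*N
(R(p(-1), 1/(-6 - 8)) - 145)*(-25) = (2*(2*I*√6/3) - 145)*(-25) = (4*I*√6/3 - 145)*(-25) = (-145 + 4*I*√6/3)*(-25) = 3625 - 100*I*√6/3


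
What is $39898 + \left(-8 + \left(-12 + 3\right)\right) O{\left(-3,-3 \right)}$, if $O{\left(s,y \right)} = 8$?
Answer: $39762$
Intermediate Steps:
$39898 + \left(-8 + \left(-12 + 3\right)\right) O{\left(-3,-3 \right)} = 39898 + \left(-8 + \left(-12 + 3\right)\right) 8 = 39898 + \left(-8 - 9\right) 8 = 39898 - 136 = 39762$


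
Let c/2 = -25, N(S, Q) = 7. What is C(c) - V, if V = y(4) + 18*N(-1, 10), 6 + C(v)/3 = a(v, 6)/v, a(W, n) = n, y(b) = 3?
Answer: -3684/25 ≈ -147.36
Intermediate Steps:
c = -50 (c = 2*(-25) = -50)
C(v) = -18 + 18/v (C(v) = -18 + 3*(6/v) = -18 + 18/v)
V = 129 (V = 3 + 18*7 = 3 + 126 = 129)
C(c) - V = (-18 + 18/(-50)) - 1*129 = (-18 + 18*(-1/50)) - 129 = (-18 - 9/25) - 129 = -459/25 - 129 = -3684/25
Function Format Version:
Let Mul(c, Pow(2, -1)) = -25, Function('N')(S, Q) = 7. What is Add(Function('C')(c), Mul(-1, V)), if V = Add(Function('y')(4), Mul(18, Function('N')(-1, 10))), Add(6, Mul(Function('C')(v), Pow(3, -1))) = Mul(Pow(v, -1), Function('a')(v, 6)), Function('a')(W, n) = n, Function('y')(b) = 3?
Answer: Rational(-3684, 25) ≈ -147.36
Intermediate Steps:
c = -50 (c = Mul(2, -25) = -50)
Function('C')(v) = Add(-18, Mul(18, Pow(v, -1))) (Function('C')(v) = Add(-18, Mul(3, Mul(Pow(v, -1), 6))) = Add(-18, Mul(3, Mul(6, Pow(v, -1)))) = Add(-18, Mul(18, Pow(v, -1))))
V = 129 (V = Add(3, Mul(18, 7)) = Add(3, 126) = 129)
Add(Function('C')(c), Mul(-1, V)) = Add(Add(-18, Mul(18, Pow(-50, -1))), Mul(-1, 129)) = Add(Add(-18, Mul(18, Rational(-1, 50))), -129) = Add(Add(-18, Rational(-9, 25)), -129) = Add(Rational(-459, 25), -129) = Rational(-3684, 25)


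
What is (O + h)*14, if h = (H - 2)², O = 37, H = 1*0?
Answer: 574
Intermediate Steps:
H = 0
h = 4 (h = (0 - 2)² = (-2)² = 4)
(O + h)*14 = (37 + 4)*14 = 41*14 = 574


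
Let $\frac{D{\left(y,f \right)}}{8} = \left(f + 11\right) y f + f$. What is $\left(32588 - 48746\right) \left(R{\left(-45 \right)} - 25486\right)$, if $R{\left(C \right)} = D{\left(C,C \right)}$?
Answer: $9317446068$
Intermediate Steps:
$D{\left(y,f \right)} = 8 f + 8 f y \left(11 + f\right)$ ($D{\left(y,f \right)} = 8 \left(\left(f + 11\right) y f + f\right) = 8 \left(\left(11 + f\right) y f + f\right) = 8 \left(y \left(11 + f\right) f + f\right) = 8 \left(f y \left(11 + f\right) + f\right) = 8 \left(f + f y \left(11 + f\right)\right) = 8 f + 8 f y \left(11 + f\right)$)
$R{\left(C \right)} = 8 C \left(1 + C^{2} + 11 C\right)$ ($R{\left(C \right)} = 8 C \left(1 + 11 C + C C\right) = 8 C \left(1 + 11 C + C^{2}\right) = 8 C \left(1 + C^{2} + 11 C\right)$)
$\left(32588 - 48746\right) \left(R{\left(-45 \right)} - 25486\right) = \left(32588 - 48746\right) \left(8 \left(-45\right) \left(1 + \left(-45\right)^{2} + 11 \left(-45\right)\right) - 25486\right) = - 16158 \left(8 \left(-45\right) \left(1 + 2025 - 495\right) - 25486\right) = - 16158 \left(8 \left(-45\right) 1531 - 25486\right) = - 16158 \left(-551160 - 25486\right) = \left(-16158\right) \left(-576646\right) = 9317446068$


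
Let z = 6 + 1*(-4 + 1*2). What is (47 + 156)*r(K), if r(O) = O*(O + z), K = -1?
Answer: -609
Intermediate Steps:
z = 4 (z = 6 + 1*(-4 + 2) = 6 + 1*(-2) = 6 - 2 = 4)
r(O) = O*(4 + O) (r(O) = O*(O + 4) = O*(4 + O))
(47 + 156)*r(K) = (47 + 156)*(-(4 - 1)) = 203*(-1*3) = 203*(-3) = -609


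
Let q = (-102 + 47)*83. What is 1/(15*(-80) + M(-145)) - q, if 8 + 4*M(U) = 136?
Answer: 5331919/1168 ≈ 4565.0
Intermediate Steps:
q = -4565 (q = -55*83 = -4565)
M(U) = 32 (M(U) = -2 + (1/4)*136 = -2 + 34 = 32)
1/(15*(-80) + M(-145)) - q = 1/(15*(-80) + 32) - 1*(-4565) = 1/(-1200 + 32) + 4565 = 1/(-1168) + 4565 = -1/1168 + 4565 = 5331919/1168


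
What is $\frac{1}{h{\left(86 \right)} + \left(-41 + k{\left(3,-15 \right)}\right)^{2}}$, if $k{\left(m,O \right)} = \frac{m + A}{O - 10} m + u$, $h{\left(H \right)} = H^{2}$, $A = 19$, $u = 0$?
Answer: $\frac{625}{5812781} \approx 0.00010752$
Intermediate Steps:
$k{\left(m,O \right)} = \frac{m \left(19 + m\right)}{-10 + O}$ ($k{\left(m,O \right)} = \frac{m + 19}{O - 10} m + 0 = \frac{19 + m}{-10 + O} m + 0 = \frac{m \left(19 + m\right)}{-10 + O} + 0 = \frac{m \left(19 + m\right)}{-10 + O}$)
$\frac{1}{h{\left(86 \right)} + \left(-41 + k{\left(3,-15 \right)}\right)^{2}} = \frac{1}{86^{2} + \left(-41 + \frac{3 \left(19 + 3\right)}{-10 - 15}\right)^{2}} = \frac{1}{7396 + \left(-41 + 3 \frac{1}{-25} \cdot 22\right)^{2}} = \frac{1}{7396 + \left(-41 + 3 \left(- \frac{1}{25}\right) 22\right)^{2}} = \frac{1}{7396 + \left(-41 - \frac{66}{25}\right)^{2}} = \frac{1}{7396 + \left(- \frac{1091}{25}\right)^{2}} = \frac{1}{7396 + \frac{1190281}{625}} = \frac{1}{\frac{5812781}{625}} = \frac{625}{5812781}$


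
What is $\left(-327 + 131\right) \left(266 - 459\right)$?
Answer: $37828$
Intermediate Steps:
$\left(-327 + 131\right) \left(266 - 459\right) = \left(-196\right) \left(-193\right) = 37828$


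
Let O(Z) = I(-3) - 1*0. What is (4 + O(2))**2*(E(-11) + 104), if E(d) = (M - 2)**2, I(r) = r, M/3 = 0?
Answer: 108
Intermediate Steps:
M = 0 (M = 3*0 = 0)
O(Z) = -3 (O(Z) = -3 - 1*0 = -3 + 0 = -3)
E(d) = 4 (E(d) = (0 - 2)**2 = (-2)**2 = 4)
(4 + O(2))**2*(E(-11) + 104) = (4 - 3)**2*(4 + 104) = 1**2*108 = 1*108 = 108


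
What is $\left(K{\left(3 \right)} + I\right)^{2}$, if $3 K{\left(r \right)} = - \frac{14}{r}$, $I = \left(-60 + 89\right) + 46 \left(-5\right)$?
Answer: $\frac{3323329}{81} \approx 41029.0$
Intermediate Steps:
$I = -201$ ($I = 29 - 230 = -201$)
$K{\left(r \right)} = - \frac{14}{3 r}$ ($K{\left(r \right)} = \frac{\left(-14\right) \frac{1}{r}}{3} = - \frac{14}{3 r}$)
$\left(K{\left(3 \right)} + I\right)^{2} = \left(- \frac{14}{3 \cdot 3} - 201\right)^{2} = \left(\left(- \frac{14}{3}\right) \frac{1}{3} - 201\right)^{2} = \left(- \frac{14}{9} - 201\right)^{2} = \left(- \frac{1823}{9}\right)^{2} = \frac{3323329}{81}$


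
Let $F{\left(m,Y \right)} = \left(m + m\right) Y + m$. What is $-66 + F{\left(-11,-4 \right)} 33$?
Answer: $2475$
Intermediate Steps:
$F{\left(m,Y \right)} = m + 2 Y m$ ($F{\left(m,Y \right)} = 2 m Y + m = 2 Y m + m = m + 2 Y m$)
$-66 + F{\left(-11,-4 \right)} 33 = -66 + - 11 \left(1 + 2 \left(-4\right)\right) 33 = -66 + - 11 \left(1 - 8\right) 33 = -66 + \left(-11\right) \left(-7\right) 33 = -66 + 77 \cdot 33 = -66 + 2541 = 2475$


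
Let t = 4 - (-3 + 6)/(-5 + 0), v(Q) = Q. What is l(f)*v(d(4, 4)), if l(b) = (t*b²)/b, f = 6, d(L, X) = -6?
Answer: -828/5 ≈ -165.60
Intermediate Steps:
t = 23/5 (t = 4 - 3/(-5) = 4 - 3*(-1)/5 = 4 - 1*(-⅗) = 4 + ⅗ = 23/5 ≈ 4.6000)
l(b) = 23*b/5 (l(b) = (23*b²/5)/b = 23*b/5)
l(f)*v(d(4, 4)) = ((23/5)*6)*(-6) = (138/5)*(-6) = -828/5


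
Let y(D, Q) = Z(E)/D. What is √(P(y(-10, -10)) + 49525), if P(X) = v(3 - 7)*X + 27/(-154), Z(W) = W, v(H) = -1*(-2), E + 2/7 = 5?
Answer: √599238970/110 ≈ 222.54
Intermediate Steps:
E = 33/7 (E = -2/7 + 5 = 33/7 ≈ 4.7143)
v(H) = 2
y(D, Q) = 33/(7*D)
P(X) = -27/154 + 2*X (P(X) = 2*X + 27/(-154) = 2*X + 27*(-1/154) = 2*X - 27/154 = -27/154 + 2*X)
√(P(y(-10, -10)) + 49525) = √((-27/154 + 2*((33/7)/(-10))) + 49525) = √((-27/154 + 2*((33/7)*(-⅒))) + 49525) = √((-27/154 + 2*(-33/70)) + 49525) = √((-27/154 - 33/35) + 49525) = √(-123/110 + 49525) = √(5447627/110) = √599238970/110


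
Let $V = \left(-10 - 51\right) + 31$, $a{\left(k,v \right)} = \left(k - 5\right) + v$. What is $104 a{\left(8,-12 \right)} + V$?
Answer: $-966$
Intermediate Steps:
$a{\left(k,v \right)} = -5 + k + v$ ($a{\left(k,v \right)} = \left(-5 + k\right) + v = -5 + k + v$)
$V = -30$ ($V = -61 + 31 = -30$)
$104 a{\left(8,-12 \right)} + V = 104 \left(-5 + 8 - 12\right) - 30 = 104 \left(-9\right) - 30 = -936 - 30 = -966$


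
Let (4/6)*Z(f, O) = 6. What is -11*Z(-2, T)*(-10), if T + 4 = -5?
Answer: 990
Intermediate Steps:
T = -9 (T = -4 - 5 = -9)
Z(f, O) = 9 (Z(f, O) = (3/2)*6 = 9)
-11*Z(-2, T)*(-10) = -11*9*(-10) = -99*(-10) = 990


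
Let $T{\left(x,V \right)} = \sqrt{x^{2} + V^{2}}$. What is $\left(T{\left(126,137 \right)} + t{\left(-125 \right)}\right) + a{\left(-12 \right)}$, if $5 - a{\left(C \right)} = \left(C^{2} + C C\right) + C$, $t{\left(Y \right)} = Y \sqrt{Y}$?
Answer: $-271 + 13 \sqrt{205} - 625 i \sqrt{5} \approx -84.868 - 1397.5 i$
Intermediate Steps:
$t{\left(Y \right)} = Y^{\frac{3}{2}}$
$a{\left(C \right)} = 5 - C - 2 C^{2}$ ($a{\left(C \right)} = 5 - \left(\left(C^{2} + C C\right) + C\right) = 5 - \left(\left(C^{2} + C^{2}\right) + C\right) = 5 - \left(2 C^{2} + C\right) = 5 - \left(C + 2 C^{2}\right) = 5 - C - 2 C^{2}$)
$T{\left(x,V \right)} = \sqrt{V^{2} + x^{2}}$
$\left(T{\left(126,137 \right)} + t{\left(-125 \right)}\right) + a{\left(-12 \right)} = \left(\sqrt{137^{2} + 126^{2}} + \left(-125\right)^{\frac{3}{2}}\right) - \left(-17 + 288\right) = \left(\sqrt{18769 + 15876} - 625 i \sqrt{5}\right) + \left(5 + 12 - 288\right) = \left(\sqrt{34645} - 625 i \sqrt{5}\right) + \left(5 + 12 - 288\right) = \left(13 \sqrt{205} - 625 i \sqrt{5}\right) - 271 = -271 + 13 \sqrt{205} - 625 i \sqrt{5}$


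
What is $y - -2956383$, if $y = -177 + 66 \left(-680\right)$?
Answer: $2911326$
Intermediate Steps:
$y = -45057$ ($y = -177 - 44880 = -45057$)
$y - -2956383 = -45057 - -2956383 = -45057 + 2956383 = 2911326$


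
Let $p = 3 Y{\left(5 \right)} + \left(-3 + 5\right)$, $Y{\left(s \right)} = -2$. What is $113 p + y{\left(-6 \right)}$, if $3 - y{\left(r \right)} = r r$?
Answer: $-485$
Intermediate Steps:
$y{\left(r \right)} = 3 - r^{2}$ ($y{\left(r \right)} = 3 - r r = 3 - r^{2}$)
$p = -4$ ($p = 3 \left(-2\right) + \left(-3 + 5\right) = -6 + 2 = -4$)
$113 p + y{\left(-6 \right)} = 113 \left(-4\right) + \left(3 - \left(-6\right)^{2}\right) = -452 + \left(3 - 36\right) = -452 - 33 = -485$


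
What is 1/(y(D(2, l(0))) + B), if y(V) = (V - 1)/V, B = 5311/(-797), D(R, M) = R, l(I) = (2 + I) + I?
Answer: -1594/9825 ≈ -0.16224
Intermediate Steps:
l(I) = 2 + 2*I
B = -5311/797 (B = 5311*(-1/797) = -5311/797 ≈ -6.6637)
y(V) = (-1 + V)/V
1/(y(D(2, l(0))) + B) = 1/((-1 + 2)/2 - 5311/797) = 1/((½)*1 - 5311/797) = 1/(½ - 5311/797) = 1/(-9825/1594) = -1594/9825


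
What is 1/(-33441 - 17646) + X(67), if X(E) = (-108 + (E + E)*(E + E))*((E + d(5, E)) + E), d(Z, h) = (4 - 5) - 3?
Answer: 118534100879/51087 ≈ 2.3202e+6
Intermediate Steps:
d(Z, h) = -4 (d(Z, h) = -1 - 3 = -4)
X(E) = (-108 + 4*E²)*(-4 + 2*E) (X(E) = (-108 + (E + E)*(E + E))*((E - 4) + E) = (-108 + (2*E)*(2*E))*((-4 + E) + E) = (-108 + 4*E²)*(-4 + 2*E))
1/(-33441 - 17646) + X(67) = 1/(-33441 - 17646) + (432 - 216*67 - 16*67² + 8*67³) = 1/(-51087) + (432 - 14472 - 16*4489 + 8*300763) = -1/51087 + (432 - 14472 - 71824 + 2406104) = -1/51087 + 2320240 = 118534100879/51087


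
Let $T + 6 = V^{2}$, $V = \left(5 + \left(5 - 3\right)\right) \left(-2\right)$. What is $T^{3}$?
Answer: $6859000$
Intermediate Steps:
$V = -14$ ($V = \left(5 + 2\right) \left(-2\right) = 7 \left(-2\right) = -14$)
$T = 190$ ($T = -6 + \left(-14\right)^{2} = -6 + 196 = 190$)
$T^{3} = 190^{3} = 6859000$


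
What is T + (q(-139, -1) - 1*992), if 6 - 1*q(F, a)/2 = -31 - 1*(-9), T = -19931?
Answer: -20867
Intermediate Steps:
q(F, a) = 56 (q(F, a) = 12 - 2*(-31 - 1*(-9)) = 12 - 2*(-31 + 9) = 12 - 2*(-22) = 12 + 44 = 56)
T + (q(-139, -1) - 1*992) = -19931 + (56 - 1*992) = -19931 + (56 - 992) = -19931 - 936 = -20867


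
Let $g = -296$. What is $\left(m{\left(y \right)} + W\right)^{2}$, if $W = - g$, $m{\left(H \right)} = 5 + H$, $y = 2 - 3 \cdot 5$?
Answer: $82944$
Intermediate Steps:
$y = -13$ ($y = 2 - 15 = -13$)
$W = 296$ ($W = \left(-1\right) \left(-296\right) = 296$)
$\left(m{\left(y \right)} + W\right)^{2} = \left(\left(5 - 13\right) + 296\right)^{2} = \left(-8 + 296\right)^{2} = 288^{2} = 82944$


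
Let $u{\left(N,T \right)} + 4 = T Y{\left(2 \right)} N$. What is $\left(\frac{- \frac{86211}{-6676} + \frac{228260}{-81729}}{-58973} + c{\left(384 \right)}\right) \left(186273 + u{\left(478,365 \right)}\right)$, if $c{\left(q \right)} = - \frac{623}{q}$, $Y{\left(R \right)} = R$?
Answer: $- \frac{298057891538990536543}{343221478616448} \approx -8.6841 \cdot 10^{5}$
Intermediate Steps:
$u{\left(N,T \right)} = -4 + 2 N T$ ($u{\left(N,T \right)} = -4 + T 2 N = -4 + 2 T N = -4 + 2 N T$)
$\left(\frac{- \frac{86211}{-6676} + \frac{228260}{-81729}}{-58973} + c{\left(384 \right)}\right) \left(186273 + u{\left(478,365 \right)}\right) = \left(\frac{- \frac{86211}{-6676} + \frac{228260}{-81729}}{-58973} - \frac{623}{384}\right) \left(186273 - \left(4 - 348940\right)\right) = \left(\left(\left(-86211\right) \left(- \frac{1}{6676}\right) + 228260 \left(- \frac{1}{81729}\right)\right) \left(- \frac{1}{58973}\right) - \frac{623}{384}\right) \left(186273 + \left(-4 + 348940\right)\right) = \left(\left(\frac{86211}{6676} - \frac{228260}{81729}\right) \left(- \frac{1}{58973}\right) - \frac{623}{384}\right) \left(186273 + 348936\right) = \left(\frac{5522075059}{545622804} \left(- \frac{1}{58973}\right) - \frac{623}{384}\right) 535209 = \left(- \frac{5522075059}{32177013620292} - \frac{623}{384}\right) 535209 = \left(- \frac{1670699996855381}{1029664435849344}\right) 535209 = - \frac{298057891538990536543}{343221478616448}$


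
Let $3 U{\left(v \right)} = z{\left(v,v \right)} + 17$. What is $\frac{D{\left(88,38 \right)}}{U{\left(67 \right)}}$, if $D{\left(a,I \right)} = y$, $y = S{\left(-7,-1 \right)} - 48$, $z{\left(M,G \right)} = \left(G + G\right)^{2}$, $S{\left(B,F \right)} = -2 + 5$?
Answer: $- \frac{15}{1997} \approx -0.0075113$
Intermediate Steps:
$S{\left(B,F \right)} = 3$
$z{\left(M,G \right)} = 4 G^{2}$ ($z{\left(M,G \right)} = \left(2 G\right)^{2} = 4 G^{2}$)
$y = -45$ ($y = 3 - 48 = -45$)
$U{\left(v \right)} = \frac{17}{3} + \frac{4 v^{2}}{3}$ ($U{\left(v \right)} = \frac{4 v^{2} + 17}{3} = \frac{17 + 4 v^{2}}{3} = \frac{17}{3} + \frac{4 v^{2}}{3}$)
$D{\left(a,I \right)} = -45$
$\frac{D{\left(88,38 \right)}}{U{\left(67 \right)}} = - \frac{45}{\frac{17}{3} + \frac{4 \cdot 67^{2}}{3}} = - \frac{45}{\frac{17}{3} + \frac{4}{3} \cdot 4489} = - \frac{45}{\frac{17}{3} + \frac{17956}{3}} = - \frac{45}{5991} = \left(-45\right) \frac{1}{5991} = - \frac{15}{1997}$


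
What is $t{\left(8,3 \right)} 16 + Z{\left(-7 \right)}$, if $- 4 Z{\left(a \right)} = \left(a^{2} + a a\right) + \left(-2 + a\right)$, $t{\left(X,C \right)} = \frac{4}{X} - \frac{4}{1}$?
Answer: $- \frac{313}{4} \approx -78.25$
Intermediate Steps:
$t{\left(X,C \right)} = -4 + \frac{4}{X}$ ($t{\left(X,C \right)} = \frac{4}{X} - 4 = -4 + \frac{4}{X}$)
$Z{\left(a \right)} = \frac{1}{2} - \frac{a^{2}}{2} - \frac{a}{4}$ ($Z{\left(a \right)} = - \frac{\left(a^{2} + a a\right) + \left(-2 + a\right)}{4} = - \frac{\left(a^{2} + a^{2}\right) + \left(-2 + a\right)}{4} = - \frac{2 a^{2} + \left(-2 + a\right)}{4} = - \frac{-2 + a + 2 a^{2}}{4} = \frac{1}{2} - \frac{a^{2}}{2} - \frac{a}{4}$)
$t{\left(8,3 \right)} 16 + Z{\left(-7 \right)} = \left(-4 + \frac{4}{8}\right) 16 - \left(- \frac{9}{4} + \frac{49}{2}\right) = \left(-4 + 4 \cdot \frac{1}{8}\right) 16 + \left(\frac{1}{2} - \frac{49}{2} + \frac{7}{4}\right) = \left(-4 + \frac{1}{2}\right) 16 + \left(\frac{1}{2} - \frac{49}{2} + \frac{7}{4}\right) = \left(- \frac{7}{2}\right) 16 - \frac{89}{4} = -56 - \frac{89}{4} = - \frac{313}{4}$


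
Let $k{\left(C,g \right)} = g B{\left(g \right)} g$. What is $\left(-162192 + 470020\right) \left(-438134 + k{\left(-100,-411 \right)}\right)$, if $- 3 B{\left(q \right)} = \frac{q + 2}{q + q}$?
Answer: $-143494176114$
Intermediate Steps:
$B{\left(q \right)} = - \frac{2 + q}{6 q}$ ($B{\left(q \right)} = - \frac{\left(q + 2\right) \frac{1}{q + q}}{3} = - \frac{\left(2 + q\right) \frac{1}{2 q}}{3} = - \frac{\frac{1}{2} \frac{1}{q} \left(2 + q\right)}{3} = - \frac{2 + q}{6 q}$)
$k{\left(C,g \right)} = g \left(- \frac{1}{3} - \frac{g}{6}\right)$ ($k{\left(C,g \right)} = g \frac{-2 - g}{6 g} g = \left(- \frac{1}{3} - \frac{g}{6}\right) g = g \left(- \frac{1}{3} - \frac{g}{6}\right)$)
$\left(-162192 + 470020\right) \left(-438134 + k{\left(-100,-411 \right)}\right) = \left(-162192 + 470020\right) \left(-438134 - - \frac{137 \left(2 - 411\right)}{2}\right) = 307828 \left(-438134 - \left(- \frac{137}{2}\right) \left(-409\right)\right) = 307828 \left(-438134 - \frac{56033}{2}\right) = 307828 \left(- \frac{932301}{2}\right) = -143494176114$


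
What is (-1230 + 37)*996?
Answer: -1188228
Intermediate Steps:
(-1230 + 37)*996 = -1193*996 = -1188228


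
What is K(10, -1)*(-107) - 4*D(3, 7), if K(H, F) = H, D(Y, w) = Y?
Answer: -1082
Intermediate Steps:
K(10, -1)*(-107) - 4*D(3, 7) = 10*(-107) - 4*3 = -1070 - 12 = -1082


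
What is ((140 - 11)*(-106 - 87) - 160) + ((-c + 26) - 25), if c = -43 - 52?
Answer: -24961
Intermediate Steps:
c = -95
((140 - 11)*(-106 - 87) - 160) + ((-c + 26) - 25) = ((140 - 11)*(-106 - 87) - 160) + ((-1*(-95) + 26) - 25) = (129*(-193) - 160) + ((95 + 26) - 25) = (-24897 - 160) + (121 - 25) = -25057 + 96 = -24961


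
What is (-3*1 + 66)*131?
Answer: 8253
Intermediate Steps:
(-3*1 + 66)*131 = (-3 + 66)*131 = 63*131 = 8253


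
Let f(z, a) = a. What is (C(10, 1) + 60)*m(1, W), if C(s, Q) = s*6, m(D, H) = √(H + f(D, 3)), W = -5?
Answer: 120*I*√2 ≈ 169.71*I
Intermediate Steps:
m(D, H) = √(3 + H) (m(D, H) = √(H + 3) = √(3 + H))
C(s, Q) = 6*s
(C(10, 1) + 60)*m(1, W) = (6*10 + 60)*√(3 - 5) = (60 + 60)*√(-2) = 120*(I*√2) = 120*I*√2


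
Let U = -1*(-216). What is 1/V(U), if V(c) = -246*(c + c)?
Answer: -1/106272 ≈ -9.4098e-6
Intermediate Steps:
U = 216
V(c) = -492*c
1/V(U) = 1/(-492*216) = 1/(-106272) = -1/106272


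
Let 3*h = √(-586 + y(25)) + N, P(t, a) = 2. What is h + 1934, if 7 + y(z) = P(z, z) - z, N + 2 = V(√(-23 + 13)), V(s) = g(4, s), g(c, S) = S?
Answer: 5800/3 + I*√10/3 + 2*I*√154/3 ≈ 1933.3 + 9.3272*I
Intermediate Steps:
V(s) = s
N = -2 + I*√10 (N = -2 + √(-23 + 13) = -2 + √(-10) = -2 + I*√10 ≈ -2.0 + 3.1623*I)
y(z) = -5 - z (y(z) = -7 + (2 - z) = -5 - z)
h = -⅔ + I*√10/3 + 2*I*√154/3 (h = (√(-586 + (-5 - 1*25)) + (-2 + I*√10))/3 = (√(-586 + (-5 - 25)) + (-2 + I*√10))/3 = (√(-586 - 30) + (-2 + I*√10))/3 = (√(-616) + (-2 + I*√10))/3 = (2*I*√154 + (-2 + I*√10))/3 = (-2 + I*√10 + 2*I*√154)/3 = -⅔ + I*√10/3 + 2*I*√154/3 ≈ -0.66667 + 9.3272*I)
h + 1934 = (-⅔ + I*√10/3 + 2*I*√154/3) + 1934 = 5800/3 + I*√10/3 + 2*I*√154/3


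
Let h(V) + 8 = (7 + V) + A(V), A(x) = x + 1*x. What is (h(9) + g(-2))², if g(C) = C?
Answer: 576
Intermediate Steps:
A(x) = 2*x (A(x) = x + x = 2*x)
h(V) = -1 + 3*V (h(V) = -8 + ((7 + V) + 2*V) = -8 + (7 + 3*V) = -1 + 3*V)
(h(9) + g(-2))² = ((-1 + 3*9) - 2)² = ((-1 + 27) - 2)² = (26 - 2)² = 24² = 576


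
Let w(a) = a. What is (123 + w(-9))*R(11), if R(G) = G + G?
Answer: 2508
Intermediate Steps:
R(G) = 2*G
(123 + w(-9))*R(11) = (123 - 9)*(2*11) = 114*22 = 2508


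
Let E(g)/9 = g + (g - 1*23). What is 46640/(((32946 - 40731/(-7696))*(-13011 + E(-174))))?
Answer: -35894144/414624795345 ≈ -8.6570e-5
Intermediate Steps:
E(g) = -207 + 18*g (E(g) = 9*(g + (g - 1*23)) = 9*(g + (g - 23)) = 9*(g + (-23 + g)) = 9*(-23 + 2*g) = -207 + 18*g)
46640/(((32946 - 40731/(-7696))*(-13011 + E(-174)))) = 46640/(((32946 - 40731/(-7696))*(-13011 + (-207 + 18*(-174))))) = 46640/(((32946 - 40731*(-1/7696))*(-13011 + (-207 - 3132)))) = 46640/(((32946 + 40731/7696)*(-13011 - 3339))) = 46640/(((253593147/7696)*(-16350))) = 46640/(-2073123976725/3848) = 46640*(-3848/2073123976725) = -35894144/414624795345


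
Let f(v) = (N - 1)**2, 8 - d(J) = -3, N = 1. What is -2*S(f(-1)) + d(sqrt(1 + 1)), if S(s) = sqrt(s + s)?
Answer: 11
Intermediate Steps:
d(J) = 11 (d(J) = 8 - 1*(-3) = 8 + 3 = 11)
f(v) = 0 (f(v) = (1 - 1)**2 = 0**2 = 0)
S(s) = sqrt(2)*sqrt(s) (S(s) = sqrt(2*s) = sqrt(2)*sqrt(s))
-2*S(f(-1)) + d(sqrt(1 + 1)) = -2*sqrt(2)*sqrt(0) + 11 = -2*sqrt(2)*0 + 11 = -2*0 + 11 = 0 + 11 = 11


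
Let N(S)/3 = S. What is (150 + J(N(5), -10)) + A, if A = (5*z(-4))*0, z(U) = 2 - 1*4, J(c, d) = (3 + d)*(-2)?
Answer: 164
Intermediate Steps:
N(S) = 3*S
J(c, d) = -6 - 2*d
z(U) = -2 (z(U) = 2 - 4 = -2)
A = 0 (A = (5*(-2))*0 = -10*0 = 0)
(150 + J(N(5), -10)) + A = (150 + (-6 - 2*(-10))) + 0 = (150 + (-6 + 20)) + 0 = (150 + 14) + 0 = 164 + 0 = 164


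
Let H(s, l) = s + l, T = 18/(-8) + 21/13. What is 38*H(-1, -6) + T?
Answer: -13865/52 ≈ -266.63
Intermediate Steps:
T = -33/52 (T = 18*(-⅛) + 21*(1/13) = -9/4 + 21/13 = -33/52 ≈ -0.63461)
H(s, l) = l + s
38*H(-1, -6) + T = 38*(-6 - 1) - 33/52 = 38*(-7) - 33/52 = -266 - 33/52 = -13865/52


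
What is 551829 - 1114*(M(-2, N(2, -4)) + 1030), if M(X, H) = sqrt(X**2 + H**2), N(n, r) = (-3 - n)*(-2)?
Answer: -595591 - 2228*sqrt(26) ≈ -6.0695e+5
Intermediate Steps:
N(n, r) = 6 + 2*n
M(X, H) = sqrt(H**2 + X**2)
551829 - 1114*(M(-2, N(2, -4)) + 1030) = 551829 - 1114*(sqrt((6 + 2*2)**2 + (-2)**2) + 1030) = 551829 - 1114*(sqrt((6 + 4)**2 + 4) + 1030) = 551829 - 1114*(sqrt(10**2 + 4) + 1030) = 551829 - 1114*(sqrt(100 + 4) + 1030) = 551829 - 1114*(sqrt(104) + 1030) = 551829 - 1114*(2*sqrt(26) + 1030) = 551829 - 1114*(1030 + 2*sqrt(26)) = 551829 - (1147420 + 2228*sqrt(26)) = 551829 + (-1147420 - 2228*sqrt(26)) = -595591 - 2228*sqrt(26)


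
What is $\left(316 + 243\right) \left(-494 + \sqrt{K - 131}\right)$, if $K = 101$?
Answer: $-276146 + 559 i \sqrt{30} \approx -2.7615 \cdot 10^{5} + 3061.8 i$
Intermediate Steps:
$\left(316 + 243\right) \left(-494 + \sqrt{K - 131}\right) = \left(316 + 243\right) \left(-494 + \sqrt{101 - 131}\right) = 559 \left(-494 + \sqrt{-30}\right) = 559 \left(-494 + i \sqrt{30}\right) = -276146 + 559 i \sqrt{30}$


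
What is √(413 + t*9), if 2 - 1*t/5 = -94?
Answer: √4733 ≈ 68.797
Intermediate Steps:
t = 480 (t = 10 - 5*(-94) = 10 + 470 = 480)
√(413 + t*9) = √(413 + 480*9) = √(413 + 4320) = √4733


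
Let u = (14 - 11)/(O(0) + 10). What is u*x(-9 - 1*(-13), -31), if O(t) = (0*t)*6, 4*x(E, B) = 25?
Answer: 15/8 ≈ 1.8750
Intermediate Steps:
x(E, B) = 25/4 (x(E, B) = (¼)*25 = 25/4)
O(t) = 0 (O(t) = 0*6 = 0)
u = 3/10 (u = (14 - 11)/(0 + 10) = 3/10 ≈ 0.30000)
u*x(-9 - 1*(-13), -31) = (3/10)*(25/4) = 15/8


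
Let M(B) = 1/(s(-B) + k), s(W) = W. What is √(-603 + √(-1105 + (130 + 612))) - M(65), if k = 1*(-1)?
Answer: 1/66 + √(-603 + 11*I*√3) ≈ 0.40304 + 24.559*I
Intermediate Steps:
k = -1
M(B) = 1/(-1 - B) (M(B) = 1/(-B - 1) = 1/(-1 - B))
√(-603 + √(-1105 + (130 + 612))) - M(65) = √(-603 + √(-1105 + (130 + 612))) - (-1)/(1 + 65) = √(-603 + √(-1105 + 742)) - (-1)/66 = √(-603 + √(-363)) - (-1)/66 = √(-603 + 11*I*√3) - 1*(-1/66) = √(-603 + 11*I*√3) + 1/66 = 1/66 + √(-603 + 11*I*√3)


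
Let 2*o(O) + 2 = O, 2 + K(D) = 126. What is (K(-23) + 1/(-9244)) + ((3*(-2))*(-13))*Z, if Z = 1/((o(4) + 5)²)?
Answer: 3498851/27732 ≈ 126.17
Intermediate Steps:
K(D) = 124 (K(D) = -2 + 126 = 124)
o(O) = -1 + O/2
Z = 1/36 (Z = 1/(((-1 + (½)*4) + 5)²) = 1/(((-1 + 2) + 5)²) = 1/((1 + 5)²) = 1/(6²) = 1/36 ≈ 0.027778)
(K(-23) + 1/(-9244)) + ((3*(-2))*(-13))*Z = (124 + 1/(-9244)) + ((3*(-2))*(-13))*(1/36) = (124 - 1/9244) - 6*(-13)*(1/36) = 1146255/9244 + 78*(1/36) = 1146255/9244 + 13/6 = 3498851/27732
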